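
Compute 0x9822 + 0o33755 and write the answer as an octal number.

0o150017

0x9822 = 0o114042 in octal.
Add column by column in base 8, right to left:
  2+5 = 7
  4+5 = 1 carry 1
  0+7+1 = 0 carry 1
  4+3+1 = 0 carry 1
  1+3+1 = 5
  1+0 = 1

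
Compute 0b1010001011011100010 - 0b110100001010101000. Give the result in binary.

0b11101010000111010

Subtract column by column in base 2:
  0-0 → 0
  1-0 → 1
  0-0 → 0
  0-1 → 1 (borrow)
  0-0-1 → 1 (borrow)
  1-1-1 → 1 (borrow)
  1-0-1 → 0
  1-1 → 0
  0-0 → 0
  1-1 → 0
  1-0 → 1
  0-0 → 0
  1-0 → 1
  0-0 → 0
  0-1 → 1 (borrow)
  0-0-1 → 1 (borrow)
  1-1-1 → 1 (borrow)
  0-1-1 → 0 (borrow)
  1-0-1 → 0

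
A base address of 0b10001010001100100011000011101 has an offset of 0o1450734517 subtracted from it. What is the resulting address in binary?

0o1450734517 = 0b1100101000111011100101001111 in binary.
Subtract column by column in base 2:
  1-1 → 0
  0-1 → 1 (borrow)
  1-1-1 → 1 (borrow)
  1-1-1 → 1 (borrow)
  1-0-1 → 0
  0-0 → 0
  0-1 → 1 (borrow)
  0-0-1 → 1 (borrow)
  0-1-1 → 0 (borrow)
  1-0-1 → 0
  1-0 → 1
  0-1 → 1 (borrow)
  0-1-1 → 0 (borrow)
  0-1-1 → 0 (borrow)
  1-0-1 → 0
  0-1 → 1 (borrow)
  0-1-1 → 0 (borrow)
  1-1-1 → 1 (borrow)
  1-0-1 → 0
  0-0 → 0
  0-0 → 0
  0-1 → 1 (borrow)
  1-0-1 → 0
  0-1 → 1 (borrow)
  1-0-1 → 0
  0-0 → 0
  0-1 → 1 (borrow)
  0-1-1 → 0 (borrow)
  1-0-1 → 0

0b100101000101000110011001110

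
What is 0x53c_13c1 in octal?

Expand each hex digit to 4 bits: 5=0101 3=0011 c=1100 1=0001 3=0011 c=1100 1=0001.
Group the bits in threes: 101 001 111 000 001 001 111 000 001 → 517011701.

0o517011701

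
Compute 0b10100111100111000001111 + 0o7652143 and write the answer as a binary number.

0b11100110010001001110010

0o7652143 = 0b111110101010001100011 in binary.
Add column by column in base 2, right to left:
  1+1 = 0 carry 1
  1+1+1 = 1 carry 1
  1+0+1 = 0 carry 1
  1+0+1 = 0 carry 1
  0+0+1 = 1
  0+1 = 1
  0+1 = 1
  0+0 = 0
  0+0 = 0
  1+0 = 1
  1+1 = 0 carry 1
  1+0+1 = 0 carry 1
  0+1+1 = 0 carry 1
  0+0+1 = 1
  1+1 = 0 carry 1
  1+0+1 = 0 carry 1
  1+1+1 = 1 carry 1
  1+1+1 = 1 carry 1
  0+1+1 = 0 carry 1
  0+1+1 = 0 carry 1
  1+1+1 = 1 carry 1
  0+0+1 = 1
  1+0 = 1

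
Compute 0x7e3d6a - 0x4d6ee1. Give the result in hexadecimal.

0x30ce89

Subtract column by column in base 16:
  a-1 → 9
  6-e → 8 (borrow)
  d-e-1 → e (borrow)
  3-6-1 → c (borrow)
  e-d-1 → 0
  7-4 → 3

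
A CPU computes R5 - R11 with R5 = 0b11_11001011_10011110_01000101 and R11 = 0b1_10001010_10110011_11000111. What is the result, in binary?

0b10010000001110101001111110

Subtract column by column in base 2:
  1-1 → 0
  0-1 → 1 (borrow)
  1-1-1 → 1 (borrow)
  0-0-1 → 1 (borrow)
  0-0-1 → 1 (borrow)
  0-0-1 → 1 (borrow)
  1-1-1 → 1 (borrow)
  0-1-1 → 0 (borrow)
  0-1-1 → 0 (borrow)
  1-1-1 → 1 (borrow)
  1-0-1 → 0
  1-0 → 1
  1-1 → 0
  0-1 → 1 (borrow)
  0-0-1 → 1 (borrow)
  1-1-1 → 1 (borrow)
  1-0-1 → 0
  1-1 → 0
  0-0 → 0
  1-1 → 0
  0-0 → 0
  0-0 → 0
  1-0 → 1
  1-1 → 0
  1-1 → 0
  1-0 → 1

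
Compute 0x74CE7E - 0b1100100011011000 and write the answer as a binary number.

0x74CE7E = 0b11101001100111001111110 in binary.
Subtract column by column in base 2:
  0-0 → 0
  1-0 → 1
  1-0 → 1
  1-1 → 0
  1-1 → 0
  1-0 → 1
  1-1 → 0
  0-1 → 1 (borrow)
  0-0-1 → 1 (borrow)
  1-0-1 → 0
  1-0 → 1
  1-1 → 0
  0-0 → 0
  0-0 → 0
  1-1 → 0
  1-1 → 0
  0-0 → 0
  0-0 → 0
  1-0 → 1
  0-0 → 0
  1-0 → 1
  1-0 → 1
  1-0 → 1

0b11101000000010110100110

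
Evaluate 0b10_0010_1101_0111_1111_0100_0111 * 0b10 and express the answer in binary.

Multiply each base-2 digit by 2, carrying:
  1×2 = 2 → write 0 carry 1
  1×2+1 = 3 → write 1 carry 1
  1×2+1 = 3 → write 1 carry 1
  0×2+1 = 1 → write 1
  0×2 = 0 → write 0
  0×2 = 0 → write 0
  1×2 = 2 → write 0 carry 1
  0×2+1 = 1 → write 1
  1×2 = 2 → write 0 carry 1
  1×2+1 = 3 → write 1 carry 1
  1×2+1 = 3 → write 1 carry 1
  1×2+1 = 3 → write 1 carry 1
  1×2+1 = 3 → write 1 carry 1
  1×2+1 = 3 → write 1 carry 1
  1×2+1 = 3 → write 1 carry 1
  0×2+1 = 1 → write 1
  1×2 = 2 → write 0 carry 1
  0×2+1 = 1 → write 1
  1×2 = 2 → write 0 carry 1
  1×2+1 = 3 → write 1 carry 1
  0×2+1 = 1 → write 1
  1×2 = 2 → write 0 carry 1
  0×2+1 = 1 → write 1
  0×2 = 0 → write 0
  0×2 = 0 → write 0
  1×2 = 2 → write 0 carry 1
  remaining carry: 1

0b100010110101111111010001110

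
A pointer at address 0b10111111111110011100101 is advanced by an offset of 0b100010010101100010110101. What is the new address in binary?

Add column by column in base 2, right to left:
  1+1 = 0 carry 1
  0+0+1 = 1
  1+1 = 0 carry 1
  0+0+1 = 1
  0+1 = 1
  1+1 = 0 carry 1
  1+0+1 = 0 carry 1
  1+1+1 = 1 carry 1
  0+0+1 = 1
  0+0 = 0
  1+0 = 1
  1+1 = 0 carry 1
  1+1+1 = 1 carry 1
  1+0+1 = 0 carry 1
  1+1+1 = 1 carry 1
  1+0+1 = 0 carry 1
  1+1+1 = 1 carry 1
  1+0+1 = 0 carry 1
  1+0+1 = 0 carry 1
  1+1+1 = 1 carry 1
  1+0+1 = 0 carry 1
  0+0+1 = 1
  1+0 = 1
  0+1 = 1

0b111010010101010110011010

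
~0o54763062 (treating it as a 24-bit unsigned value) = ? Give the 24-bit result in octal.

0o23014715

Each oct digit d becomes 7−d:
  5→2, 4→3, 7→0, 6→1, 3→4, 0→7, 6→1, 2→5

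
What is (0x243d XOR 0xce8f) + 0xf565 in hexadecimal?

First 0x243d XOR 0xce8f = 0xeab2.
Add column by column in base 16, right to left:
  2+5 = 7
  b+6 = 1 carry 1
  a+5+1 = 0 carry 1
  e+f+1 = e carry 1
  final carry 1

0x1e017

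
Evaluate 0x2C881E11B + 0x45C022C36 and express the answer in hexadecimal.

0x724840D51

Add column by column in base 16, right to left:
  B+6 = 1 carry 1
  1+3+1 = 5
  1+C = D
  E+2 = 0 carry 1
  1+2+1 = 4
  8+0 = 8
  8+C = 4 carry 1
  C+5+1 = 2 carry 1
  2+4+1 = 7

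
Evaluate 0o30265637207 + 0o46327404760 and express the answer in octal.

0o76615244167

Add column by column in base 8, right to left:
  7+0 = 7
  0+6 = 6
  2+7 = 1 carry 1
  7+4+1 = 4 carry 1
  3+0+1 = 4
  6+4 = 2 carry 1
  5+7+1 = 5 carry 1
  6+2+1 = 1 carry 1
  2+3+1 = 6
  0+6 = 6
  3+4 = 7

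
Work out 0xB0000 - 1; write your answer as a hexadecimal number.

The trailing 4 digits are 0, so subtracting 1 borrows through: they become F and the next digit up decrements.

0xAFFFF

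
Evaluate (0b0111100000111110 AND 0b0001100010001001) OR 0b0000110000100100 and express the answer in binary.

0b0111100000111110 AND 0b0001100010001001 = 0b0001100000001000.
Then OR with 0b0000110000100100.

0b1110000101100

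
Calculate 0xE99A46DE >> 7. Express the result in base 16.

0x1D3348D

7 bits is not a whole number of base-16 digits; in binary: 11101001100110100100011011011110 >> 7 = 1110100110011010010001101.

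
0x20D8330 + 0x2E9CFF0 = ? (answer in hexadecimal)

Add column by column in base 16, right to left:
  0+0 = 0
  3+F = 2 carry 1
  3+F+1 = 3 carry 1
  8+C+1 = 5 carry 1
  D+9+1 = 7 carry 1
  0+E+1 = F
  2+2 = 4

0x4F75320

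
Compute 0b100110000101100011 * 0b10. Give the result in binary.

0b1001100001011000110

Multiply each base-2 digit by 2, carrying:
  1×2 = 2 → write 0 carry 1
  1×2+1 = 3 → write 1 carry 1
  0×2+1 = 1 → write 1
  0×2 = 0 → write 0
  0×2 = 0 → write 0
  1×2 = 2 → write 0 carry 1
  1×2+1 = 3 → write 1 carry 1
  0×2+1 = 1 → write 1
  1×2 = 2 → write 0 carry 1
  0×2+1 = 1 → write 1
  0×2 = 0 → write 0
  0×2 = 0 → write 0
  0×2 = 0 → write 0
  1×2 = 2 → write 0 carry 1
  1×2+1 = 3 → write 1 carry 1
  0×2+1 = 1 → write 1
  0×2 = 0 → write 0
  1×2 = 2 → write 0 carry 1
  remaining carry: 1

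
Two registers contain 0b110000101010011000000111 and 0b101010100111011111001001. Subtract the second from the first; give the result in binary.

Subtract column by column in base 2:
  1-1 → 0
  1-0 → 1
  1-0 → 1
  0-1 → 1 (borrow)
  0-0-1 → 1 (borrow)
  0-0-1 → 1 (borrow)
  0-1-1 → 0 (borrow)
  0-1-1 → 0 (borrow)
  0-1-1 → 0 (borrow)
  1-1-1 → 1 (borrow)
  1-1-1 → 1 (borrow)
  0-0-1 → 1 (borrow)
  0-1-1 → 0 (borrow)
  1-1-1 → 1 (borrow)
  0-1-1 → 0 (borrow)
  1-0-1 → 0
  0-0 → 0
  1-1 → 0
  0-0 → 0
  0-1 → 1 (borrow)
  0-0-1 → 1 (borrow)
  0-1-1 → 0 (borrow)
  1-0-1 → 0
  1-1 → 0

0b110000010111000111110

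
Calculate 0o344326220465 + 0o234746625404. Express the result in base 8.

0o601275046071

Add column by column in base 8, right to left:
  5+4 = 1 carry 1
  6+0+1 = 7
  4+4 = 0 carry 1
  0+5+1 = 6
  2+2 = 4
  2+6 = 0 carry 1
  6+6+1 = 5 carry 1
  2+4+1 = 7
  3+7 = 2 carry 1
  4+4+1 = 1 carry 1
  4+3+1 = 0 carry 1
  3+2+1 = 6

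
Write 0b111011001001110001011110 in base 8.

0o73116136

Group the bits in threes: 111 011 001 001 110 001 011 110 → 73116136.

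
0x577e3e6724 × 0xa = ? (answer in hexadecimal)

0x36aee700768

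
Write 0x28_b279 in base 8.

0o12131171

Expand each hex digit to 4 bits: 2=0010 8=1000 b=1011 2=0010 7=0111 9=1001.
Group the bits in threes: 001 010 001 011 001 001 111 001 → 12131171.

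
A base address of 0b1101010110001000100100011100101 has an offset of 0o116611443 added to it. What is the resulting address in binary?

0o116611443 = 0b1001110110001001100100011 in binary.
Add column by column in base 2, right to left:
  1+1 = 0 carry 1
  0+1+1 = 0 carry 1
  1+0+1 = 0 carry 1
  0+0+1 = 1
  0+0 = 0
  1+1 = 0 carry 1
  1+0+1 = 0 carry 1
  1+0+1 = 0 carry 1
  0+1+1 = 0 carry 1
  0+1+1 = 0 carry 1
  0+0+1 = 1
  1+0 = 1
  0+1 = 1
  0+0 = 0
  1+0 = 1
  0+0 = 0
  0+1 = 1
  0+1 = 1
  1+0 = 1
  0+1 = 1
  0+1 = 1
  0+1 = 1
  1+0 = 1
  1+0 = 1
  0+1 = 1
  1+0 = 1
  0+0 = 0
  1+0 = 1
  0+0 = 0
  1+0 = 1
  1+0 = 1

0b1101011111111110101110000001000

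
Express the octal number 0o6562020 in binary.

0b110101110010000010000

Each octal digit is 3 bits: 6=110 5=101 6=110 2=010 0=000 2=010 0=000.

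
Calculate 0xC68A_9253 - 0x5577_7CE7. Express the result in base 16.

0x7113156C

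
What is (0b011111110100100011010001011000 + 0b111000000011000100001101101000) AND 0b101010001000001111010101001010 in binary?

Add column by column in base 2, right to left:
  0+0 = 0
  0+0 = 0
  0+0 = 0
  1+1 = 0 carry 1
  1+0+1 = 0 carry 1
  0+1+1 = 0 carry 1
  1+1+1 = 1 carry 1
  0+0+1 = 1
  0+1 = 1
  0+1 = 1
  1+0 = 1
  0+0 = 0
  1+0 = 1
  1+0 = 1
  0+1 = 1
  0+0 = 0
  0+0 = 0
  1+0 = 1
  0+1 = 1
  0+1 = 1
  1+0 = 1
  0+0 = 0
  1+0 = 1
  1+0 = 1
  1+0 = 1
  1+0 = 1
  1+0 = 1
  1+1 = 0 carry 1
  1+1+1 = 1 carry 1
  0+1+1 = 0 carry 1
  final carry 1
Sum = 0b1010111110111100111011111000000; now AND with 0b101010001000001111010101001010:
  1010111110111100111011111000000
& 0101010001000001111010101001010
= 0000010000000000111010101000000

0b10000000000111010101000000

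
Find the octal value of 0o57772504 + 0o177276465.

0o257271171

Add column by column in base 8, right to left:
  4+5 = 1 carry 1
  0+6+1 = 7
  5+4 = 1 carry 1
  2+6+1 = 1 carry 1
  7+7+1 = 7 carry 1
  7+2+1 = 2 carry 1
  7+7+1 = 7 carry 1
  5+7+1 = 5 carry 1
  0+1+1 = 2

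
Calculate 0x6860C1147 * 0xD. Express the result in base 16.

Multiply each base-16 digit by 13, carrying:
  7×13 = 91 → write B carry 5
  4×13+5 = 57 → write 9 carry 3
  1×13+3 = 16 → write 0 carry 1
  1×13+1 = 14 → write E
  C×13 = 156 → write C carry 9
  0×13+9 = 9 → write 9
  6×13 = 78 → write E carry 4
  8×13+4 = 108 → write C carry 6
  6×13+6 = 84 → write 4 carry 5
  remaining carry: 5

0x54CE9CE09B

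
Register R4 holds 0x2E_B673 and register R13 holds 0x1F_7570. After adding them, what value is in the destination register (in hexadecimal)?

0x4E2BE3

Add column by column in base 16, right to left:
  3+0 = 3
  7+7 = E
  6+5 = B
  B+7 = 2 carry 1
  E+F+1 = E carry 1
  2+1+1 = 4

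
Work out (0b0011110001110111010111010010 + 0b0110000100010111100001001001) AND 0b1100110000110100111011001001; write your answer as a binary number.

0b1000110000000100111000001001

Add column by column in base 2, right to left:
  0+1 = 1
  1+0 = 1
  0+0 = 0
  0+1 = 1
  1+0 = 1
  0+0 = 0
  1+1 = 0 carry 1
  1+0+1 = 0 carry 1
  1+0+1 = 0 carry 1
  0+0+1 = 1
  1+0 = 1
  0+1 = 1
  1+1 = 0 carry 1
  1+1+1 = 1 carry 1
  1+1+1 = 1 carry 1
  0+0+1 = 1
  1+1 = 0 carry 1
  1+0+1 = 0 carry 1
  1+0+1 = 0 carry 1
  0+0+1 = 1
  0+1 = 1
  0+0 = 0
  1+0 = 1
  1+0 = 1
  1+0 = 1
  1+1 = 0 carry 1
  0+1+1 = 0 carry 1
  final carry 1
Sum = 0b1001110110001110111000011011; now AND with 0b1100110000110100111011001001:
  1001110110001110111000011011
& 1100110000110100111011001001
= 1000110000000100111000001001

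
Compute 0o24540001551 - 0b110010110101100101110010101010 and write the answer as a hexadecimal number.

0o24540001551 = 0xA5800369 in hexadecimal.
0b110010110101100101110010101010 = 0x32D65CAA in hexadecimal.
Subtract column by column in base 16:
  9-A → F (borrow)
  6-A-1 → B (borrow)
  3-C-1 → 6 (borrow)
  0-5-1 → A (borrow)
  0-6-1 → 9 (borrow)
  8-D-1 → A (borrow)
  5-2-1 → 2
  A-3 → 7

0x72A9A6BF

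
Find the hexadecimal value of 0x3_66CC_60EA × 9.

Multiply each base-16 digit by 9, carrying:
  A×9 = 90 → write A carry 5
  E×9+5 = 131 → write 3 carry 8
  0×9+8 = 8 → write 8
  6×9 = 54 → write 6 carry 3
  C×9+3 = 111 → write F carry 6
  C×9+6 = 114 → write 2 carry 7
  6×9+7 = 61 → write D carry 3
  6×9+3 = 57 → write 9 carry 3
  3×9+3 = 30 → write E carry 1
  remaining carry: 1

0x1E9D2F683A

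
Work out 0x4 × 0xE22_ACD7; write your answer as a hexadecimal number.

0x388AB35C

Multiply each base-16 digit by 4, carrying:
  7×4 = 28 → write C carry 1
  D×4+1 = 53 → write 5 carry 3
  C×4+3 = 51 → write 3 carry 3
  A×4+3 = 43 → write B carry 2
  2×4+2 = 10 → write A
  2×4 = 8 → write 8
  E×4 = 56 → write 8 carry 3
  remaining carry: 3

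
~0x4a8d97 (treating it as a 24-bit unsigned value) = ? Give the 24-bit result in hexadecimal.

Each hex digit d becomes f−d:
  4→b, a→5, 8→7, d→2, 9→6, 7→8

0xb57268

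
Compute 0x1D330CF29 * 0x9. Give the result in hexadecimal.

Multiply each base-16 digit by 9, carrying:
  9×9 = 81 → write 1 carry 5
  2×9+5 = 23 → write 7 carry 1
  F×9+1 = 136 → write 8 carry 8
  C×9+8 = 116 → write 4 carry 7
  0×9+7 = 7 → write 7
  3×9 = 27 → write B carry 1
  3×9+1 = 28 → write C carry 1
  D×9+1 = 118 → write 6 carry 7
  1×9+7 = 16 → write 0 carry 1
  remaining carry: 1

0x106CB74871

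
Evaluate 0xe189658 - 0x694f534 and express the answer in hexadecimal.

0x783a124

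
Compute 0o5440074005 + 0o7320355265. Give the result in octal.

0o14760451272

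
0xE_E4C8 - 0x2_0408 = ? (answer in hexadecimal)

Subtract column by column in base 16:
  8-8 → 0
  C-0 → C
  4-4 → 0
  E-0 → E
  E-2 → C

0xCE0C0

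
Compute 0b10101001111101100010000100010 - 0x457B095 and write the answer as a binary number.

0x457B095 = 0b100010101111011000010010101 in binary.
Subtract column by column in base 2:
  0-1 → 1 (borrow)
  1-0-1 → 0
  0-1 → 1 (borrow)
  0-0-1 → 1 (borrow)
  0-1-1 → 0 (borrow)
  1-0-1 → 0
  0-0 → 0
  0-1 → 1 (borrow)
  0-0-1 → 1 (borrow)
  0-0-1 → 1 (borrow)
  1-0-1 → 0
  0-0 → 0
  0-1 → 1 (borrow)
  0-1-1 → 0 (borrow)
  1-0-1 → 0
  1-1 → 0
  0-1 → 1 (borrow)
  1-1-1 → 1 (borrow)
  1-1-1 → 1 (borrow)
  1-0-1 → 0
  1-1 → 0
  1-0 → 1
  0-1 → 1 (borrow)
  0-0-1 → 1 (borrow)
  1-0-1 → 0
  0-0 → 0
  1-1 → 0
  0-0 → 0
  1-0 → 1

0b10000111001110001001110001101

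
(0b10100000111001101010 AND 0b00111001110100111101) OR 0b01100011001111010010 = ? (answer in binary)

0b1100011111111111010

0b10100000111001101010 AND 0b00111001110100111101 = 0b00100000110000101000.
Then OR with 0b01100011001111010010.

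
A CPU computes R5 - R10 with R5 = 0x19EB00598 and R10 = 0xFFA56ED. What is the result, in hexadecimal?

0x18EB5AEAB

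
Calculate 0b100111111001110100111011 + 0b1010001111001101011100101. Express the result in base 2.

0b1111001110011100000100000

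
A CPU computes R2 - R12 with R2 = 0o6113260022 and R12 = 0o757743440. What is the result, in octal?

Subtract column by column in base 8:
  2-0 → 2
  2-4 → 6 (borrow)
  0-4-1 → 3 (borrow)
  0-3-1 → 4 (borrow)
  6-4-1 → 1
  2-7 → 3 (borrow)
  3-7-1 → 3 (borrow)
  1-5-1 → 3 (borrow)
  1-7-1 → 1 (borrow)
  6-0-1 → 5

0o5133314362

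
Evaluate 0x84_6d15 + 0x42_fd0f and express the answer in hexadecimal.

0xc76a24

Add column by column in base 16, right to left:
  5+f = 4 carry 1
  1+0+1 = 2
  d+d = a carry 1
  6+f+1 = 6 carry 1
  4+2+1 = 7
  8+4 = c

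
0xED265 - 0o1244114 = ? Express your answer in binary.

0b10011000101000011001

0xED265 = 0b11101101001001100101 in binary.
0o1244114 = 0b1010100100001001100 in binary.
Subtract column by column in base 2:
  1-0 → 1
  0-0 → 0
  1-1 → 0
  0-1 → 1 (borrow)
  0-0-1 → 1 (borrow)
  1-0-1 → 0
  1-1 → 0
  0-0 → 0
  0-0 → 0
  1-0 → 1
  0-0 → 0
  0-1 → 1 (borrow)
  1-0-1 → 0
  0-0 → 0
  1-1 → 0
  1-0 → 1
  0-1 → 1 (borrow)
  1-0-1 → 0
  1-1 → 0
  1-0 → 1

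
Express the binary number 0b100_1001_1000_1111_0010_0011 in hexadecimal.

0x498f23

Group the bits into nibbles: 0100 1001 1000 1111 0010 0011 → 498f23.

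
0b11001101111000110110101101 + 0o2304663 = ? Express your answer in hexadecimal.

0b11001101111000110110101101 = 0x3378dad in hexadecimal.
0o2304663 = 0x989b3 in hexadecimal.
Add column by column in base 16, right to left:
  d+3 = 0 carry 1
  a+b+1 = 6 carry 1
  d+9+1 = 7 carry 1
  8+8+1 = 1 carry 1
  7+9+1 = 1 carry 1
  3+0+1 = 4
  3+0 = 3

0x3411760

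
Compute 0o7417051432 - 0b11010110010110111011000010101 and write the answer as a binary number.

0o7417051432 = 0b111100001111000101001100011010 in binary.
Subtract column by column in base 2:
  0-1 → 1 (borrow)
  1-0-1 → 0
  0-1 → 1 (borrow)
  1-0-1 → 0
  1-1 → 0
  0-0 → 0
  0-0 → 0
  0-0 → 0
  1-0 → 1
  1-1 → 0
  0-1 → 1 (borrow)
  0-0-1 → 1 (borrow)
  1-1-1 → 1 (borrow)
  0-1-1 → 0 (borrow)
  1-1-1 → 1 (borrow)
  0-0-1 → 1 (borrow)
  0-1-1 → 0 (borrow)
  0-1-1 → 0 (borrow)
  1-0-1 → 0
  1-1 → 0
  1-0 → 1
  1-0 → 1
  0-1 → 1 (borrow)
  0-1-1 → 0 (borrow)
  0-0-1 → 1 (borrow)
  0-1-1 → 0 (borrow)
  1-0-1 → 0
  1-1 → 0
  1-1 → 0
  1-0 → 1

0b100001011100001101110100000101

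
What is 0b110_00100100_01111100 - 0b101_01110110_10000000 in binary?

0b1010110111111100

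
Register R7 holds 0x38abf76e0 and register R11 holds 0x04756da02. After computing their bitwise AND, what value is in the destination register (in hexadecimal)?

AND each hex digit independently (no carries):
  3&0=0, 8&4=0, a&7=2, b&5=1, f&6=6, 7&d=5, 6&a=2, e&0=0, 0&2=0

0x002165200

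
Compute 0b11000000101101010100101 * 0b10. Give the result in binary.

0b110000001011010101001010

Multiply each base-2 digit by 2, carrying:
  1×2 = 2 → write 0 carry 1
  0×2+1 = 1 → write 1
  1×2 = 2 → write 0 carry 1
  0×2+1 = 1 → write 1
  0×2 = 0 → write 0
  1×2 = 2 → write 0 carry 1
  0×2+1 = 1 → write 1
  1×2 = 2 → write 0 carry 1
  0×2+1 = 1 → write 1
  1×2 = 2 → write 0 carry 1
  0×2+1 = 1 → write 1
  1×2 = 2 → write 0 carry 1
  1×2+1 = 3 → write 1 carry 1
  0×2+1 = 1 → write 1
  1×2 = 2 → write 0 carry 1
  0×2+1 = 1 → write 1
  0×2 = 0 → write 0
  0×2 = 0 → write 0
  0×2 = 0 → write 0
  0×2 = 0 → write 0
  0×2 = 0 → write 0
  1×2 = 2 → write 0 carry 1
  1×2+1 = 3 → write 1 carry 1
  remaining carry: 1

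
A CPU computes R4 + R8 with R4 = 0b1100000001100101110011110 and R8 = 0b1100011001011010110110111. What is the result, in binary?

0b11000011011000000101010101

Add column by column in base 2, right to left:
  0+1 = 1
  1+1 = 0 carry 1
  1+1+1 = 1 carry 1
  1+0+1 = 0 carry 1
  1+1+1 = 1 carry 1
  0+1+1 = 0 carry 1
  0+0+1 = 1
  1+1 = 0 carry 1
  1+1+1 = 1 carry 1
  1+0+1 = 0 carry 1
  0+1+1 = 0 carry 1
  1+0+1 = 0 carry 1
  0+1+1 = 0 carry 1
  0+1+1 = 0 carry 1
  1+0+1 = 0 carry 1
  1+1+1 = 1 carry 1
  0+0+1 = 1
  0+0 = 0
  0+1 = 1
  0+1 = 1
  0+0 = 0
  0+0 = 0
  0+0 = 0
  1+1 = 0 carry 1
  1+1+1 = 1 carry 1
  final carry 1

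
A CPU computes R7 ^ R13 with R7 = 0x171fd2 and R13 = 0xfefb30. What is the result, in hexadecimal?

0xe9e4e2

XOR each hex digit independently (no carries):
  1^f=e, 7^e=9, 1^f=e, f^b=4, d^3=e, 2^0=2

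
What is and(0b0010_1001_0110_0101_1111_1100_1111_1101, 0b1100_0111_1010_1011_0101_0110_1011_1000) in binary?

0b00000001001000010101010010111000

AND bit by bit (1 only where both bits are 1):
  00101001011001011111110011111101
& 11000111101010110101011010111000
= 00000001001000010101010010111000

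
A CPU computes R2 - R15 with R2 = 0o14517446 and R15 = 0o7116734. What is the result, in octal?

Subtract column by column in base 8:
  6-4 → 2
  4-3 → 1
  4-7 → 5 (borrow)
  7-6-1 → 0
  1-1 → 0
  5-1 → 4
  4-7 → 5 (borrow)
  1-0-1 → 0

0o5400512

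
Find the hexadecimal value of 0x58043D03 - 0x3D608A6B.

Subtract column by column in base 16:
  3-B → 8 (borrow)
  0-6-1 → 9 (borrow)
  D-A-1 → 2
  3-8 → B (borrow)
  4-0-1 → 3
  0-6 → A (borrow)
  8-D-1 → A (borrow)
  5-3-1 → 1

0x1AA3B298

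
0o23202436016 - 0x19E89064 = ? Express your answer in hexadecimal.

0x8021ABAA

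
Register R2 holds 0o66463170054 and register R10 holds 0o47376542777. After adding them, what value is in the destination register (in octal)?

0o136061733053

Add column by column in base 8, right to left:
  4+7 = 3 carry 1
  5+7+1 = 5 carry 1
  0+7+1 = 0 carry 1
  0+2+1 = 3
  7+4 = 3 carry 1
  1+5+1 = 7
  3+6 = 1 carry 1
  6+7+1 = 6 carry 1
  4+3+1 = 0 carry 1
  6+7+1 = 6 carry 1
  6+4+1 = 3 carry 1
  final carry 1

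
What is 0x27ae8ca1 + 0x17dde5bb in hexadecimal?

0x3f8c725c

Add column by column in base 16, right to left:
  1+b = c
  a+b = 5 carry 1
  c+5+1 = 2 carry 1
  8+e+1 = 7 carry 1
  e+d+1 = c carry 1
  a+d+1 = 8 carry 1
  7+7+1 = f
  2+1 = 3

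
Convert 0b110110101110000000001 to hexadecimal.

0x1B5C01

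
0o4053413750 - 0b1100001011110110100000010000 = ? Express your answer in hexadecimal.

0o4053413750 = 0x20AE17E8 in hexadecimal.
0b1100001011110110100000010000 = 0xC2F6810 in hexadecimal.
Subtract column by column in base 16:
  8-0 → 8
  E-1 → D
  7-8 → F (borrow)
  1-6-1 → A (borrow)
  E-F-1 → E (borrow)
  A-2-1 → 7
  0-C → 4 (borrow)
  2-0-1 → 1

0x147EAFD8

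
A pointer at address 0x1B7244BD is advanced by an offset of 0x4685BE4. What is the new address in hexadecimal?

0x1FDAA0A1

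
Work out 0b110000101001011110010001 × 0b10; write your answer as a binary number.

Multiply each base-2 digit by 2, carrying:
  1×2 = 2 → write 0 carry 1
  0×2+1 = 1 → write 1
  0×2 = 0 → write 0
  0×2 = 0 → write 0
  1×2 = 2 → write 0 carry 1
  0×2+1 = 1 → write 1
  0×2 = 0 → write 0
  1×2 = 2 → write 0 carry 1
  1×2+1 = 3 → write 1 carry 1
  1×2+1 = 3 → write 1 carry 1
  1×2+1 = 3 → write 1 carry 1
  0×2+1 = 1 → write 1
  1×2 = 2 → write 0 carry 1
  0×2+1 = 1 → write 1
  0×2 = 0 → write 0
  1×2 = 2 → write 0 carry 1
  0×2+1 = 1 → write 1
  1×2 = 2 → write 0 carry 1
  0×2+1 = 1 → write 1
  0×2 = 0 → write 0
  0×2 = 0 → write 0
  0×2 = 0 → write 0
  1×2 = 2 → write 0 carry 1
  1×2+1 = 3 → write 1 carry 1
  remaining carry: 1

0b1100001010010111100100010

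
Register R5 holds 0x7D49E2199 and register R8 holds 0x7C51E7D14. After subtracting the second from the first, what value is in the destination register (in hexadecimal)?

0xF7FA485

Subtract column by column in base 16:
  9-4 → 5
  9-1 → 8
  1-D → 4 (borrow)
  2-7-1 → A (borrow)
  E-E-1 → F (borrow)
  9-1-1 → 7
  4-5 → F (borrow)
  D-C-1 → 0
  7-7 → 0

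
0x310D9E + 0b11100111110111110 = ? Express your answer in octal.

0o14556534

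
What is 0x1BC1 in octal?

0o15701

Expand each hex digit to 4 bits: 1=0001 B=1011 C=1100 1=0001.
Group the bits in threes: 001 101 111 000 001 → 15701.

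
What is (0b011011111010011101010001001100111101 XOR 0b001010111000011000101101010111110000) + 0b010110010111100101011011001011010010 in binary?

0b100111011001101011010111100110011111

First 0b011011111010011101010001001100111101 XOR 0b001010111000011000101101010111110000 = 0b010001000010000101111100011011001101.
Add column by column in base 2, right to left:
  1+0 = 1
  0+1 = 1
  1+0 = 1
  1+0 = 1
  0+1 = 1
  0+0 = 0
  1+1 = 0 carry 1
  1+1+1 = 1 carry 1
  0+0+1 = 1
  1+1 = 0 carry 1
  1+0+1 = 0 carry 1
  0+0+1 = 1
  0+1 = 1
  0+1 = 1
  1+0 = 1
  1+1 = 0 carry 1
  1+1+1 = 1 carry 1
  1+0+1 = 0 carry 1
  1+1+1 = 1 carry 1
  0+0+1 = 1
  1+1 = 0 carry 1
  0+0+1 = 1
  0+0 = 0
  0+1 = 1
  0+1 = 1
  1+1 = 0 carry 1
  0+1+1 = 0 carry 1
  0+0+1 = 1
  0+1 = 1
  0+0 = 0
  1+0 = 1
  0+1 = 1
  0+1 = 1
  0+0 = 0
  1+1 = 0 carry 1
  final carry 1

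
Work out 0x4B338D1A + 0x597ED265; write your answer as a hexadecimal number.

0xA4B25F7F

Add column by column in base 16, right to left:
  A+5 = F
  1+6 = 7
  D+2 = F
  8+D = 5 carry 1
  3+E+1 = 2 carry 1
  3+7+1 = B
  B+9 = 4 carry 1
  4+5+1 = A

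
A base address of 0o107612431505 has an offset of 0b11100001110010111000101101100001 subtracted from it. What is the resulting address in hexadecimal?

0o107612431505 = 0x23E2A3345 in hexadecimal.
0b11100001110010111000101101100001 = 0xE1CB8B61 in hexadecimal.
Subtract column by column in base 16:
  5-1 → 4
  4-6 → E (borrow)
  3-B-1 → 7 (borrow)
  3-8-1 → A (borrow)
  A-B-1 → E (borrow)
  2-C-1 → 5 (borrow)
  E-1-1 → C
  3-E → 5 (borrow)
  2-0-1 → 1

0x15C5EA7E4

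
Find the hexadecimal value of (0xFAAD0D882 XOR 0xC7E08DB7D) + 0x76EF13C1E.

0xB43C9401D

First 0xFAAD0D882 XOR 0xC7E08DB7D = 0x3D4D803FF.
Add column by column in base 16, right to left:
  F+E = D carry 1
  F+1+1 = 1 carry 1
  3+C+1 = 0 carry 1
  0+3+1 = 4
  8+1 = 9
  D+F = C carry 1
  4+E+1 = 3 carry 1
  D+6+1 = 4 carry 1
  3+7+1 = B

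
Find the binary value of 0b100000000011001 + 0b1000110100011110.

0b1100110100110111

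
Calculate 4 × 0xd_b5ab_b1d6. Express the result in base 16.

Multiply each base-16 digit by 4, carrying:
  6×4 = 24 → write 8 carry 1
  d×4+1 = 53 → write 5 carry 3
  1×4+3 = 7 → write 7
  b×4 = 44 → write c carry 2
  b×4+2 = 46 → write e carry 2
  a×4+2 = 42 → write a carry 2
  5×4+2 = 22 → write 6 carry 1
  b×4+1 = 45 → write d carry 2
  d×4+2 = 54 → write 6 carry 3
  remaining carry: 3

0x36d6aec758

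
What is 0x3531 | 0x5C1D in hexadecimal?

0x7D3D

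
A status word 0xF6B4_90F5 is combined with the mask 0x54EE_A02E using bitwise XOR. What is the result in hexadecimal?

0xA25A30DB

XOR each hex digit independently (no carries):
  F^5=A, 6^4=2, B^E=5, 4^E=A, 9^A=3, 0^0=0, F^2=D, 5^E=B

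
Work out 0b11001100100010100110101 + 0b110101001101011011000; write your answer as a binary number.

0b100000001110000000001101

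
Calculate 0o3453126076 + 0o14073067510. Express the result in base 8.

Add column by column in base 8, right to left:
  6+0 = 6
  7+1 = 0 carry 1
  0+5+1 = 6
  6+7 = 5 carry 1
  2+6+1 = 1 carry 1
  1+0+1 = 2
  3+3 = 6
  5+7 = 4 carry 1
  4+0+1 = 5
  3+4 = 7
  0+1 = 1

0o17546215606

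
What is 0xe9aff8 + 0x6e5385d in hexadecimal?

0x7cee855

Add column by column in base 16, right to left:
  8+d = 5 carry 1
  f+5+1 = 5 carry 1
  f+8+1 = 8 carry 1
  a+3+1 = e
  9+5 = e
  e+e = c carry 1
  0+6+1 = 7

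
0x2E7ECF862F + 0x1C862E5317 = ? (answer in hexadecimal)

0x4B04FDD946

Add column by column in base 16, right to left:
  F+7 = 6 carry 1
  2+1+1 = 4
  6+3 = 9
  8+5 = D
  F+E = D carry 1
  C+2+1 = F
  E+6 = 4 carry 1
  7+8+1 = 0 carry 1
  E+C+1 = B carry 1
  2+1+1 = 4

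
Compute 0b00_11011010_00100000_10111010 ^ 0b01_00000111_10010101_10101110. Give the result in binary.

0b01110111011011010100010100

XOR bit by bit (1 where the bits differ):
  00110110100010000010111010
^ 01000001111001010110101110
= 01110111011011010100010100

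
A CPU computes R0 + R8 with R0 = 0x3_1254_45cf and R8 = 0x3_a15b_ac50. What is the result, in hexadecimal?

0x6b3aff21f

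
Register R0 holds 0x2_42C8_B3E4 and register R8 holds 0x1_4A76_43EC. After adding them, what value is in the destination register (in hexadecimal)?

Add column by column in base 16, right to left:
  4+C = 0 carry 1
  E+E+1 = D carry 1
  3+3+1 = 7
  B+4 = F
  8+6 = E
  C+7 = 3 carry 1
  2+A+1 = D
  4+4 = 8
  2+1 = 3

0x38D3EF7D0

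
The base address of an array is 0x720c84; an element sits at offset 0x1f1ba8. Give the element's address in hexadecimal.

0x91282c

Add column by column in base 16, right to left:
  4+8 = c
  8+a = 2 carry 1
  c+b+1 = 8 carry 1
  0+1+1 = 2
  2+f = 1 carry 1
  7+1+1 = 9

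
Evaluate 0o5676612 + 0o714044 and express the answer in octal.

Add column by column in base 8, right to left:
  2+4 = 6
  1+4 = 5
  6+0 = 6
  6+4 = 2 carry 1
  7+1+1 = 1 carry 1
  6+7+1 = 6 carry 1
  5+0+1 = 6

0o6612656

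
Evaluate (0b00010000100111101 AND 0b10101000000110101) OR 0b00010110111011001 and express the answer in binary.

0b00010000100111101 AND 0b10101000000110101 = 0b00000000000110101.
Then OR with 0b00010110111011001.

0b10110111111101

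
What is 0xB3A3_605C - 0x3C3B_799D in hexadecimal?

Subtract column by column in base 16:
  C-D → F (borrow)
  5-9-1 → B (borrow)
  0-9-1 → 6 (borrow)
  6-7-1 → E (borrow)
  3-B-1 → 7 (borrow)
  A-3-1 → 6
  3-C → 7 (borrow)
  B-3-1 → 7

0x7767E6BF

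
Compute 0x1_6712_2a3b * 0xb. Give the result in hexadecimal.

0xf6dc7d089

Multiply each base-16 digit by 11, carrying:
  b×11 = 121 → write 9 carry 7
  3×11+7 = 40 → write 8 carry 2
  a×11+2 = 112 → write 0 carry 7
  2×11+7 = 29 → write d carry 1
  2×11+1 = 23 → write 7 carry 1
  1×11+1 = 12 → write c
  7×11 = 77 → write d carry 4
  6×11+4 = 70 → write 6 carry 4
  1×11+4 = 15 → write f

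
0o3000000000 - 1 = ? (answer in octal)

0o2777777777

The trailing 9 digits are 0, so subtracting 1 borrows through: they become 7 and the next digit up decrements.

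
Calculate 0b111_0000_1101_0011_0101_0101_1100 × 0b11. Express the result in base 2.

0b10101001001111010000000010100

Multiply each base-2 digit by 3, carrying:
  0×3 = 0 → write 0
  0×3 = 0 → write 0
  1×3 = 3 → write 1 carry 1
  1×3+1 = 4 → write 0 carry 2
  1×3+2 = 5 → write 1 carry 2
  0×3+2 = 2 → write 0 carry 1
  1×3+1 = 4 → write 0 carry 2
  0×3+2 = 2 → write 0 carry 1
  1×3+1 = 4 → write 0 carry 2
  0×3+2 = 2 → write 0 carry 1
  1×3+1 = 4 → write 0 carry 2
  0×3+2 = 2 → write 0 carry 1
  1×3+1 = 4 → write 0 carry 2
  1×3+2 = 5 → write 1 carry 2
  0×3+2 = 2 → write 0 carry 1
  0×3+1 = 1 → write 1
  1×3 = 3 → write 1 carry 1
  0×3+1 = 1 → write 1
  1×3 = 3 → write 1 carry 1
  1×3+1 = 4 → write 0 carry 2
  0×3+2 = 2 → write 0 carry 1
  0×3+1 = 1 → write 1
  0×3 = 0 → write 0
  0×3 = 0 → write 0
  1×3 = 3 → write 1 carry 1
  1×3+1 = 4 → write 0 carry 2
  1×3+2 = 5 → write 1 carry 2
  remaining carry: 10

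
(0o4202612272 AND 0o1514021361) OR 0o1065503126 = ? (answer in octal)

0o1065503366

0o4202612272 AND 0o1514021361 = 0o0000000260.
Then OR with 0o1065503126.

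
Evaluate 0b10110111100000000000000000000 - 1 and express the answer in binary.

The trailing 20 digits are 0, so subtracting 1 borrows through: they become 1 and the next digit up decrements.

0b10110111011111111111111111111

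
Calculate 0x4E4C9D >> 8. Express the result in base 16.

Shifting right by 8 bits = 2 hex digits: drop the last 2.

0x4E4C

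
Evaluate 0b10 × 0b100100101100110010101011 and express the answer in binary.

0b1001001011001100101010110

Multiply each base-2 digit by 2, carrying:
  1×2 = 2 → write 0 carry 1
  1×2+1 = 3 → write 1 carry 1
  0×2+1 = 1 → write 1
  1×2 = 2 → write 0 carry 1
  0×2+1 = 1 → write 1
  1×2 = 2 → write 0 carry 1
  0×2+1 = 1 → write 1
  1×2 = 2 → write 0 carry 1
  0×2+1 = 1 → write 1
  0×2 = 0 → write 0
  1×2 = 2 → write 0 carry 1
  1×2+1 = 3 → write 1 carry 1
  0×2+1 = 1 → write 1
  0×2 = 0 → write 0
  1×2 = 2 → write 0 carry 1
  1×2+1 = 3 → write 1 carry 1
  0×2+1 = 1 → write 1
  1×2 = 2 → write 0 carry 1
  0×2+1 = 1 → write 1
  0×2 = 0 → write 0
  1×2 = 2 → write 0 carry 1
  0×2+1 = 1 → write 1
  0×2 = 0 → write 0
  1×2 = 2 → write 0 carry 1
  remaining carry: 1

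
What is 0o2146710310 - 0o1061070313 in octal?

0o1065617775

Subtract column by column in base 8:
  0-3 → 5 (borrow)
  1-1-1 → 7 (borrow)
  3-3-1 → 7 (borrow)
  0-0-1 → 7 (borrow)
  1-7-1 → 1 (borrow)
  7-0-1 → 6
  6-1 → 5
  4-6 → 6 (borrow)
  1-0-1 → 0
  2-1 → 1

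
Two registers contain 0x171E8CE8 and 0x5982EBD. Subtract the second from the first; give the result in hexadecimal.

Subtract column by column in base 16:
  8-D → B (borrow)
  E-B-1 → 2
  C-E → E (borrow)
  8-2-1 → 5
  E-8 → 6
  1-9 → 8 (borrow)
  7-5-1 → 1
  1-0 → 1

0x11865E2B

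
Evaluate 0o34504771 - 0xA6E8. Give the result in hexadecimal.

0o34504771 = 0x7289F9 in hexadecimal.
Subtract column by column in base 16:
  9-8 → 1
  F-E → 1
  9-6 → 3
  8-A → E (borrow)
  2-0-1 → 1
  7-0 → 7

0x71E311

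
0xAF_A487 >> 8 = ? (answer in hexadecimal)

Shifting right by 8 bits = 2 hex digits: drop the last 2.

0xAFA4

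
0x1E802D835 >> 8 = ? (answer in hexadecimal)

0x1E802D8

Shifting right by 8 bits = 2 hex digits: drop the last 2.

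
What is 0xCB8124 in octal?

Expand each hex digit to 4 bits: C=1100 B=1011 8=1000 1=0001 2=0010 4=0100.
Group the bits in threes: 110 010 111 000 000 100 100 100 → 62700444.

0o62700444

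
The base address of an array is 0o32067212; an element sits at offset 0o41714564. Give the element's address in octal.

0o74003776

Add column by column in base 8, right to left:
  2+4 = 6
  1+6 = 7
  2+5 = 7
  7+4 = 3 carry 1
  6+1+1 = 0 carry 1
  0+7+1 = 0 carry 1
  2+1+1 = 4
  3+4 = 7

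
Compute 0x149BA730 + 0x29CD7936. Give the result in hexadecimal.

0x3E692066

Add column by column in base 16, right to left:
  0+6 = 6
  3+3 = 6
  7+9 = 0 carry 1
  A+7+1 = 2 carry 1
  B+D+1 = 9 carry 1
  9+C+1 = 6 carry 1
  4+9+1 = E
  1+2 = 3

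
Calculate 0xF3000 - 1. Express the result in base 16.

0xF2FFF

The trailing 3 digits are 0, so subtracting 1 borrows through: they become F and the next digit up decrements.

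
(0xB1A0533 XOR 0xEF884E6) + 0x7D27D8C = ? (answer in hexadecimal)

0xDB4FF61

First 0xB1A0533 XOR 0xEF884E6 = 0x5E281D5.
Add column by column in base 16, right to left:
  5+C = 1 carry 1
  D+8+1 = 6 carry 1
  1+D+1 = F
  8+7 = F
  2+2 = 4
  E+D = B carry 1
  5+7+1 = D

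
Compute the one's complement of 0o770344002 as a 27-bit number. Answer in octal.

Each oct digit d becomes 7−d:
  7→0, 7→0, 0→7, 3→4, 4→3, 4→3, 0→7, 0→7, 2→5

0o007433775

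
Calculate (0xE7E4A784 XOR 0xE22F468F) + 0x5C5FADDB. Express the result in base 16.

First 0xE7E4A784 XOR 0xE22F468F = 0x05CBE10B.
Add column by column in base 16, right to left:
  B+B = 6 carry 1
  0+D+1 = E
  1+D = E
  E+A = 8 carry 1
  B+F+1 = B carry 1
  C+5+1 = 2 carry 1
  5+C+1 = 2 carry 1
  0+5+1 = 6

0x622B8EE6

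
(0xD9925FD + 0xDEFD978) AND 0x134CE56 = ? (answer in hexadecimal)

Add column by column in base 16, right to left:
  D+8 = 5 carry 1
  F+7+1 = 7 carry 1
  5+9+1 = F
  2+D = F
  9+F = 8 carry 1
  9+E+1 = 8 carry 1
  D+D+1 = B carry 1
  final carry 1
Sum = 0x1B88FF75; now AND with 0x134CE56:
  1&0=0, B&1=1, 8&3=0, 8&4=0, F&C=C, F&E=E, 7&5=5, 5&6=4

0x100CE54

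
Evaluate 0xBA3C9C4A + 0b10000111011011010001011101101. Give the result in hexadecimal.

0b10000111011011010001011101101 = 0x10EDA2ED in hexadecimal.
Add column by column in base 16, right to left:
  A+D = 7 carry 1
  4+E+1 = 3 carry 1
  C+2+1 = F
  9+A = 3 carry 1
  C+D+1 = A carry 1
  3+E+1 = 2 carry 1
  A+0+1 = B
  B+1 = C

0xCB2A3F37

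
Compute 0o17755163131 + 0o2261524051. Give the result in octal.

0o22236707202

Add column by column in base 8, right to left:
  1+1 = 2
  3+5 = 0 carry 1
  1+0+1 = 2
  3+4 = 7
  6+2 = 0 carry 1
  1+5+1 = 7
  5+1 = 6
  5+6 = 3 carry 1
  7+2+1 = 2 carry 1
  7+2+1 = 2 carry 1
  1+0+1 = 2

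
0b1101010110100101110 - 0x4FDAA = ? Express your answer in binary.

0b11010111110000100

0x4FDAA = 0b1001111110110101010 in binary.
Subtract column by column in base 2:
  0-0 → 0
  1-1 → 0
  1-0 → 1
  1-1 → 0
  0-0 → 0
  1-1 → 0
  0-0 → 0
  0-1 → 1 (borrow)
  1-1-1 → 1 (borrow)
  0-0-1 → 1 (borrow)
  1-1-1 → 1 (borrow)
  1-1-1 → 1 (borrow)
  0-1-1 → 0 (borrow)
  1-1-1 → 1 (borrow)
  0-1-1 → 0 (borrow)
  1-1-1 → 1 (borrow)
  0-0-1 → 1 (borrow)
  1-0-1 → 0
  1-1 → 0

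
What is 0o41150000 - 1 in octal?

0o41147777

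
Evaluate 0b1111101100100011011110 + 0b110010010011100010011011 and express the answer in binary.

Add column by column in base 2, right to left:
  0+1 = 1
  1+1 = 0 carry 1
  1+0+1 = 0 carry 1
  1+1+1 = 1 carry 1
  1+1+1 = 1 carry 1
  0+0+1 = 1
  1+0 = 1
  1+1 = 0 carry 1
  0+0+1 = 1
  0+0 = 0
  0+0 = 0
  1+1 = 0 carry 1
  0+1+1 = 0 carry 1
  0+1+1 = 0 carry 1
  1+0+1 = 0 carry 1
  1+0+1 = 0 carry 1
  0+1+1 = 0 carry 1
  1+0+1 = 0 carry 1
  1+0+1 = 0 carry 1
  1+1+1 = 1 carry 1
  1+0+1 = 0 carry 1
  1+0+1 = 0 carry 1
  0+1+1 = 0 carry 1
  0+1+1 = 0 carry 1
  final carry 1

0b1000010000000000101111001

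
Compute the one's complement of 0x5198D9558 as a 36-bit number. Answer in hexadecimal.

0xAE6726AA7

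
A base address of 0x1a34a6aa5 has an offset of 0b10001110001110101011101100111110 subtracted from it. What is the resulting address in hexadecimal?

0x1150faf67

0b10001110001110101011101100111110 = 0x8e3abb3e in hexadecimal.
Subtract column by column in base 16:
  5-e → 7 (borrow)
  a-3-1 → 6
  a-b → f (borrow)
  6-b-1 → a (borrow)
  a-a-1 → f (borrow)
  4-3-1 → 0
  3-e → 5 (borrow)
  a-8-1 → 1
  1-0 → 1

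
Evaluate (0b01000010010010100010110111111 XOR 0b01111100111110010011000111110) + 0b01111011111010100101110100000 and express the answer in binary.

First 0b01000010010010100010110111111 XOR 0b01111100111110010011000111110 = 0b00111110101100110001110000001.
Add column by column in base 2, right to left:
  1+0 = 1
  0+0 = 0
  0+0 = 0
  0+0 = 0
  0+0 = 0
  0+1 = 1
  0+0 = 0
  1+1 = 0 carry 1
  1+1+1 = 1 carry 1
  1+1+1 = 1 carry 1
  0+0+1 = 1
  0+1 = 1
  0+0 = 0
  1+0 = 1
  1+1 = 0 carry 1
  0+0+1 = 1
  0+1 = 1
  1+0 = 1
  1+1 = 0 carry 1
  0+1+1 = 0 carry 1
  1+1+1 = 1 carry 1
  0+1+1 = 0 carry 1
  1+1+1 = 1 carry 1
  1+0+1 = 0 carry 1
  1+1+1 = 1 carry 1
  1+1+1 = 1 carry 1
  1+1+1 = 1 carry 1
  0+1+1 = 0 carry 1
  final carry 1

0b10111010100111010111100100001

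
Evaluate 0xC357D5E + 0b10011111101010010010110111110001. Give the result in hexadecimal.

0xABDEAB4F

0b10011111101010010010110111110001 = 0x9FA92DF1 in hexadecimal.
Add column by column in base 16, right to left:
  E+1 = F
  5+F = 4 carry 1
  D+D+1 = B carry 1
  7+2+1 = A
  5+9 = E
  3+A = D
  C+F = B carry 1
  0+9+1 = A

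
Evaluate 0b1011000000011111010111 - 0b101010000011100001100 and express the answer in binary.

0b101110000000011001011

Subtract column by column in base 2:
  1-0 → 1
  1-0 → 1
  1-1 → 0
  0-1 → 1 (borrow)
  1-0-1 → 0
  0-0 → 0
  1-0 → 1
  1-0 → 1
  1-1 → 0
  1-1 → 0
  1-1 → 0
  0-0 → 0
  0-0 → 0
  0-0 → 0
  0-0 → 0
  0-0 → 0
  0-1 → 1 (borrow)
  0-0-1 → 1 (borrow)
  1-1-1 → 1 (borrow)
  1-0-1 → 0
  0-1 → 1 (borrow)
  1-0-1 → 0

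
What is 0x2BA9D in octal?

0o535235

Expand each hex digit to 4 bits: 2=0010 B=1011 A=1010 9=1001 D=1101.
Group the bits in threes: 101 011 101 010 011 101 → 535235.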